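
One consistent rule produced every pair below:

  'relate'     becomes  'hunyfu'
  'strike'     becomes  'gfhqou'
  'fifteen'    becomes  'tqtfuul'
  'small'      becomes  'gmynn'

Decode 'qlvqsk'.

Each letter's alphabet position (a=0..z=25) is mapped through 25·x+24 mod 26 — an affine cipher.
Reversing it on qlvqsk: q(16)→25·(16−24)≡8=i; l(11)→25·(11−24)≡13=n; v(21)→25·(21−24)≡3=d; q(16)→25·(16−24)≡8=i; s(18)→25·(18−24)≡6=g; k(10)→25·(10−24)≡14=o (all mod 26).

indigo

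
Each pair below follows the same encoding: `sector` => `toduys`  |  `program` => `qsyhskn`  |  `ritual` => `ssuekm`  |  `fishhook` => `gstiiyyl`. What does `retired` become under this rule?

The shift depends on letter class: consonant s→t is +1, but vowel e→o is +10. Two shifts are in play — +10 for a/e/i/o/u, +1 for every other letter.
For retired: r(cons)+1=s, e(vowel)+10=o, t(cons)+1=u, i(vowel)+10=s, r(cons)+1=s, e(vowel)+10=o, d(cons)+1=e.

soussoe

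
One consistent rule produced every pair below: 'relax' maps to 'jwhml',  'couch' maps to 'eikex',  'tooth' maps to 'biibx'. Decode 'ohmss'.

r(17)→j(9) and e(4)→w(22) fit y≡9x+12 (mod 26); the inverse of 9 mod 26 is 3. This is an affine cipher: with a=0,…,z=25, each position x becomes (9x+12) mod 26.
Undoing it on ohmss: o(14)→3·(14−12)≡6=g; h(7)→3·(7−12)≡11=l; m(12)→3·(12−12)≡0=a; s(18)→3·(18−12)≡18=s; s(18)→3·(18−12)≡18=s (all mod 26).

glass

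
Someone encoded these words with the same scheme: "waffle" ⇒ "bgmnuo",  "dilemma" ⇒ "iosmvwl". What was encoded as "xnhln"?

In waffle: w→b is +5, a→g is +6, f→m is +7, f→n is +8 — the shift increases by 1 each position. The shift increases by 1 at each position, starting from +5: 5, 6, 7, ….
Reversing it on xnhln: x−5=s, n−6=h, h−7=a, l−8=d, n−9=e.

shade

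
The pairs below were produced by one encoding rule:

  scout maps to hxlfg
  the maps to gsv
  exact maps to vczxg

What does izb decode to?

Each pair mirrors across the alphabet (s↔h, c↔x, o↔l): positions sum to 25. This is the alphabet-reversal cipher (Atbash): a becomes z, b becomes y, etc.
Decoding izb: i↔r, z↔a, b↔y.

ray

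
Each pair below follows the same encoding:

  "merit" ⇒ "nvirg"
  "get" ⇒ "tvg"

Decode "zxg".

Each pair mirrors across the alphabet (m↔n, e↔v, r↔i): positions sum to 25. This is the alphabet-reversal cipher (Atbash): a becomes z, b becomes y, etc.
Decoding zxg: z↔a, x↔c, g↔t.

act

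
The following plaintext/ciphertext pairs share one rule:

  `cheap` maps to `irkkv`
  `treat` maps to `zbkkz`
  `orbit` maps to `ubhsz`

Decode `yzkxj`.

spend

Shifts by position in cheap: pos 0: c→i (+6), pos 1: h→r (+10), pos 2: e→k (+6), pos 3: a→k (+10) — repeating every 2. The shifts repeat in a cycle of length 2: positions 0,1,… shift by +6, +10, then the pattern repeats.
Undoing it on yzkxj: y−6=s, z−10=p, k−6=e, x−10=n, j−6=d.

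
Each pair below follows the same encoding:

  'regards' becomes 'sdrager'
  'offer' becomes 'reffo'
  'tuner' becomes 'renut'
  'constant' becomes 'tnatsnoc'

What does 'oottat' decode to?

tattoo

The output letters match the input read backwards: regards reversed is sdrager. It's just the letters in reverse order.
Reversing it on oottat: then reverse → tattoo.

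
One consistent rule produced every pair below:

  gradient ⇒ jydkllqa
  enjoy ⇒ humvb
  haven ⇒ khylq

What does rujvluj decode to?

ongoing

The shifts repeat in a cycle of length 2: positions 0,1,… shift by +3, +7, then the pattern repeats.
Reversing it on rujvluj: r−3=o, u−7=n, j−3=g, v−7=o, l−3=i, u−7=n, j−3=g.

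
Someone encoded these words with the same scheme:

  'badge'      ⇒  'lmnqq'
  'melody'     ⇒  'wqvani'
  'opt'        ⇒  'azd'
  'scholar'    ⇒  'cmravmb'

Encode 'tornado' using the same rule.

The shift depends on letter class: consonant b→l is +10, but vowel a→m is +12. The rule splits by letter class: vowels +12, consonants +10.
For tornado: t(cons)+10=d, o(vowel)+12=a, r(cons)+10=b, n(cons)+10=x, a(vowel)+12=m, d(cons)+10=n, o(vowel)+12=a.

dabxmna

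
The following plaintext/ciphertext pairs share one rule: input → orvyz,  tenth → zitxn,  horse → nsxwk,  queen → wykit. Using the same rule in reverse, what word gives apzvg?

ultra

Shifts by position in input: pos 0: i→o (+6), pos 1: n→r (+4), pos 2: p→v (+6), pos 3: u→y (+4) — repeating every 2. It's a Vigenère-style cipher with numeric key [6,4]: position i shifts by key[i mod 2].
Undoing it on apzvg: a−6=u, p−4=l, z−6=t, v−4=r, g−6=a.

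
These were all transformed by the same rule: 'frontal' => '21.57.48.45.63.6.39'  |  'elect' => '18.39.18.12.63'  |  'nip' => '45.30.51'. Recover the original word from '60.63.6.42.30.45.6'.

stamina

With a=1..z=26, the number is 3·pos + 3.
Reversing it on 60.63.6.42.30.45.6: 60→(60−3)÷3=19=s, 63→(63−3)÷3=20=t, 6→(6−3)÷3=1=a, 42→(42−3)÷3=13=m, 30→(30−3)÷3=9=i, 45→(45−3)÷3=14=n, 6→(6−3)÷3=1=a.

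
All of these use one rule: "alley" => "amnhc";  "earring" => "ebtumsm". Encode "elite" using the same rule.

Letter i (0-indexed) is shifted by i+0, so successive shifts are 0, 1, 2, ….
On elite: e+0=e, l+1=m, i+2=k, t+3=w, e+4=i.

emkwi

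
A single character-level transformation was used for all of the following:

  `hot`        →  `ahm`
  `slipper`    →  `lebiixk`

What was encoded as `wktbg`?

drain

Compare letters: h→a is +19, o→h is +19, t→m is +19 — a constant shift. Every letter moves 19 places later in the alphabet, wrapping around z→a.
Decoding wktbg: w−19=d, k−19=r, t−19=a, b−19=i, g−19=n.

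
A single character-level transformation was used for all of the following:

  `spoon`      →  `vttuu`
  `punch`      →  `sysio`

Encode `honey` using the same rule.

Each letter shifts forward by (position + 3), i.e. 3, 4, 5, … — the shift grows by one for each successive letter.
On honey: h+3=k, o+4=s, n+5=s, e+6=k, y+7=f.

ksskf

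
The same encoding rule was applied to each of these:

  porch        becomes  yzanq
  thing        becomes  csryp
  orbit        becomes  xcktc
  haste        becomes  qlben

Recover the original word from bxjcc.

smart

It's a Vigenère-style cipher with numeric key [9,11]: position i shifts by key[i mod 2].
Decoding bxjcc: b−9=s, x−11=m, j−9=a, c−11=r, c−9=t.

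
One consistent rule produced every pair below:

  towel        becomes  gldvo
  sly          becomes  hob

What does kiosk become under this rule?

prlhp

Each pair mirrors across the alphabet (t↔g, o↔l, w↔d): positions sum to 25. Letters are reflected about the middle of the alphabet (position → 25−position): Atbash.
Applying it to kiosk: k↔p, i↔r, o↔l, s↔h, k↔p.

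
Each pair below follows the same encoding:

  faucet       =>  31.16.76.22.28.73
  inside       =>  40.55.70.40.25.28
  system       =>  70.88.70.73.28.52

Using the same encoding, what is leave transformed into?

49.28.16.79.28

f(#6)→31 and a(#1)→16: differences scale by 3, so n = 3·pos + 13. With a=1..z=26, the number is 3·pos + 13.
For leave: l=12→49, e=5→28, a=1→16, v=22→79, e=5→28.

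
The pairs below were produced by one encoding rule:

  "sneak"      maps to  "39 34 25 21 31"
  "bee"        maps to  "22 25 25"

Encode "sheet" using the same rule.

39 28 25 25 40

s is letter #19 and maps to 39: an offset of 20. Each letter is replaced by its alphabet position (a=1..z=26) + 20.
Applying it to sheet: s=19→39, h=8→28, e=5→25, e=5→25, t=20→40.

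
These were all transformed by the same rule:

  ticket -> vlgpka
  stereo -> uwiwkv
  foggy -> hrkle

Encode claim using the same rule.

eoens

Letter i (0-indexed) is shifted by i+2, so successive shifts are 2, 3, 4, ….
On claim: c+2=e, l+3=o, a+4=e, i+5=n, m+6=s.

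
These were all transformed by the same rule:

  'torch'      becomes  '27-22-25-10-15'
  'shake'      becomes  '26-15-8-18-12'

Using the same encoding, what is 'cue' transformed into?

Each letter is replaced by its alphabet position (a=1..z=26) + 7.
On cue: c=3→10, u=21→28, e=5→12.

10-28-12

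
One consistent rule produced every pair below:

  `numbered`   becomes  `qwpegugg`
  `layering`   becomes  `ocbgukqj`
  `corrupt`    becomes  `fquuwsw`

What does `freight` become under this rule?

The shift depends on letter class: consonant n→q is +3, but vowel u→w is +2. Two shifts are in play — +2 for a/e/i/o/u, +3 for every other letter.
On freight: f(cons)+3=i, r(cons)+3=u, e(vowel)+2=g, i(vowel)+2=k, g(cons)+3=j, h(cons)+3=k, t(cons)+3=w.

iugkjkw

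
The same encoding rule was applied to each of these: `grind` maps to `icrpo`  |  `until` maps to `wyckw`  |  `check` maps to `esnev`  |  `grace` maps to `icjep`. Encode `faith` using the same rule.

hlrvs

Shifts by position in grind: pos 0: g→i (+2), pos 1: r→c (+11), pos 2: i→r (+9), pos 3: n→p (+2), pos 4: d→o (+11) — repeating every 3. It's a Vigenère-style cipher with numeric key [2,11,9]: position i shifts by key[i mod 3].
For faith: f+2=h, a+11=l, i+9=r, t+2=v, h+11=s.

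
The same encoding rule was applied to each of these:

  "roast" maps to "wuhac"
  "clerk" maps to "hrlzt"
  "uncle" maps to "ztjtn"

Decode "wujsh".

rocky

The shift increases by 1 at each position, starting from +5: 5, 6, 7, ….
Decoding wujsh: w−5=r, u−6=o, j−7=c, s−8=k, h−9=y.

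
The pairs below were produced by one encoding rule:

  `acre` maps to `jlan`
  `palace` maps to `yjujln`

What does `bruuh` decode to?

silly

Compare letters: a→j is +9, c→l is +9, r→a is +9 — a constant shift. Every letter moves 9 places later in the alphabet, wrapping around z→a.
Reversing it on bruuh: b−9=s, r−9=i, u−9=l, u−9=l, h−9=y.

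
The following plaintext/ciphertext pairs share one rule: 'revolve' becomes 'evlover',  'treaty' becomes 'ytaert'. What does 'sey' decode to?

The output letters match the input read backwards: revolve reversed is evlover. The word is simply reversed.
Decoding sey: then reverse → yes.

yes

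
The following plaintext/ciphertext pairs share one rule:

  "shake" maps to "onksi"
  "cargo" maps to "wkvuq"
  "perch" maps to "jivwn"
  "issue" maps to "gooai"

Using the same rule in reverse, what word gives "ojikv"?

s(18)→o(14) and h(7)→n(13) fit y≡19x+10 (mod 26); the inverse of 19 mod 26 is 11. Each letter's alphabet position (a=0..z=25) is mapped through 19·x+10 mod 26 — an affine cipher.
Reversing it on ojikv: o(14)→11·(14−10)≡18=s; j(9)→11·(9−10)≡15=p; i(8)→11·(8−10)≡4=e; k(10)→11·(10−10)≡0=a; v(21)→11·(21−10)≡17=r (all mod 26).

spear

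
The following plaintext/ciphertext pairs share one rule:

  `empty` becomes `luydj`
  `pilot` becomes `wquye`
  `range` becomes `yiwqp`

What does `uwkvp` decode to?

In empty: e→l is +7, m→u is +8, p→y is +9, t→d is +10 — the shift increases by 1 each position. Letter i (0-indexed) is shifted by i+7, so successive shifts are 7, 8, 9, ….
Reversing it on uwkvp: u−7=n, w−8=o, k−9=b, v−10=l, p−11=e.

noble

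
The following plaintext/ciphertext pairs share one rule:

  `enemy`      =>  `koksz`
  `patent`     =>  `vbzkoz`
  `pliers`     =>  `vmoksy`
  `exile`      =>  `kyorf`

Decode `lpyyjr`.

Shifts by position in enemy: pos 0: e→k (+6), pos 1: n→o (+1), pos 2: e→k (+6), pos 3: m→s (+6), pos 4: y→z (+1) — repeating every 3. A repeating key of period 3 is used — shifts +6, +1, +6 over and over.
Undoing it on lpyyjr: l−6=f, p−1=o, y−6=s, y−6=s, j−1=i, r−6=l.

fossil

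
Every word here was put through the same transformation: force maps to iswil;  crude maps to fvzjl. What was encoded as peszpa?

mantis

In force: f→i is +3, o→s is +4, r→w is +5, c→i is +6 — the shift increases by 1 each position. The shift increases by 1 at each position, starting from +3: 3, 4, 5, ….
Decoding peszpa: p−3=m, e−4=a, s−5=n, z−6=t, p−7=i, a−8=s.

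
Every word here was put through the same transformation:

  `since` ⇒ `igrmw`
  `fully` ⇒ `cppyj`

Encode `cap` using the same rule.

Read the word backwards and shift each letter +4.
On cap: reverse → pac; then shift: p+4=t, a+4=e, c+4=g.

teg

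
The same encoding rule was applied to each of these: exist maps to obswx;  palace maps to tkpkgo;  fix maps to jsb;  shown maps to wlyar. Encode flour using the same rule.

Vowels shift forward by 10 and consonants shift forward by 4.
Applying it to flour: f(cons)+4=j, l(cons)+4=p, o(vowel)+10=y, u(vowel)+10=e, r(cons)+4=v.

jpyev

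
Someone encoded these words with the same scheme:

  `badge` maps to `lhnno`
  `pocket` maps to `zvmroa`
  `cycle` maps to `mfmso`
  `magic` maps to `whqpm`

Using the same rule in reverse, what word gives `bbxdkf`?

Shifts by position in badge: pos 0: b→l (+10), pos 1: a→h (+7), pos 2: d→n (+10), pos 3: g→n (+7) — repeating every 2. The shifts repeat in a cycle of length 2: positions 0,1,… shift by +10, +7, then the pattern repeats.
Reversing it on bbxdkf: b−10=r, b−7=u, x−10=n, d−7=w, k−10=a, f−7=y.

runway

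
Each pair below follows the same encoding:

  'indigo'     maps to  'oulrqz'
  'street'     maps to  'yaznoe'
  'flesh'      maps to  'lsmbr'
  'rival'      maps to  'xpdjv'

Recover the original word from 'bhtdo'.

value

In indigo: i→o is +6, n→u is +7, d→l is +8, i→r is +9 — the shift increases by 1 each position. Letter i (0-indexed) is shifted by i+6, so successive shifts are 6, 7, 8, ….
Decoding bhtdo: b−6=v, h−7=a, t−8=l, d−9=u, o−10=e.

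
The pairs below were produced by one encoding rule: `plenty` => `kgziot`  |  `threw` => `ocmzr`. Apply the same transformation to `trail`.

Compare letters: p→k is +21, l→g is +21, e→z is +21 — a constant shift. It's a constant shift of +21 (ROT21).
Applying it to trail: t+21=o, r+21=m, a+21=v, i+21=d, l+21=g.

omvdg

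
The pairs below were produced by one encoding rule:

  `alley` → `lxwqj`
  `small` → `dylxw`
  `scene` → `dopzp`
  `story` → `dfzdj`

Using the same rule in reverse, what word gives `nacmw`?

coral

A repeating key of period 2 is used — shifts +11, +12 over and over.
Reversing it on nacmw: n−11=c, a−12=o, c−11=r, m−12=a, w−11=l.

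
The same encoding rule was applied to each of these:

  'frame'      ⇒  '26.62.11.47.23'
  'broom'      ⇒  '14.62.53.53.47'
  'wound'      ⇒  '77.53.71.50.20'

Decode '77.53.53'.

woo

Each letter becomes 3×(its alphabet position, a=1..z=26) + 8.
Decoding 77.53.53: 77→(77−8)÷3=23=w, 53→(53−8)÷3=15=o, 53→(53−8)÷3=15=o.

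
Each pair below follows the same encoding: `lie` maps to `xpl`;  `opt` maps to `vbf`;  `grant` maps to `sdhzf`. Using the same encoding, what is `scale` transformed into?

Vowels shift forward by 7 and consonants shift forward by 12.
On scale: s(cons)+12=e, c(cons)+12=o, a(vowel)+7=h, l(cons)+12=x, e(vowel)+7=l.

eohxl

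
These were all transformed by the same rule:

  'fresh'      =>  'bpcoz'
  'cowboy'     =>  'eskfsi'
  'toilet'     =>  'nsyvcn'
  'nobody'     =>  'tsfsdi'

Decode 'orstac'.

sponge

f(5)→b(1) and r(17)→p(15) fit y≡25x+6 (mod 26); the inverse of 25 mod 26 is 25. Each letter's alphabet position (a=0..z=25) is mapped through 25·x+6 mod 26 — an affine cipher.
Decoding orstac: o(14)→25·(14−6)≡18=s; r(17)→25·(17−6)≡15=p; s(18)→25·(18−6)≡14=o; t(19)→25·(19−6)≡13=n; a(0)→25·(0−6)≡6=g; c(2)→25·(2−6)≡4=e (all mod 26).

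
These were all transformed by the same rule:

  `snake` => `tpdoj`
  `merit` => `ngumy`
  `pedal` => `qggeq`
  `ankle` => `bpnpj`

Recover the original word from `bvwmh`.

In snake: s→t is +1, n→p is +2, a→d is +3, k→o is +4 — the shift increases by 1 each position. Letter i (0-indexed) is shifted by i+1, so successive shifts are 1, 2, 3, ….
Decoding bvwmh: b−1=a, v−2=t, w−3=t, m−4=i, h−5=c.

attic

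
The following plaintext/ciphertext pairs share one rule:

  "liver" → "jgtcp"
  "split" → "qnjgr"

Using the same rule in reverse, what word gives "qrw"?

sty

It's a constant shift of +24 (ROT24).
Decoding qrw: q−24=s, r−24=t, w−24=y.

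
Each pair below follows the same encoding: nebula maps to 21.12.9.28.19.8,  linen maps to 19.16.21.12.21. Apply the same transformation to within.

30.16.27.15.16.21

n is letter #14 and maps to 21: an offset of 7. Each letter is replaced by its alphabet position (a=1..z=26) + 7.
On within: w=23→30, i=9→16, t=20→27, h=8→15, i=9→16, n=14→21.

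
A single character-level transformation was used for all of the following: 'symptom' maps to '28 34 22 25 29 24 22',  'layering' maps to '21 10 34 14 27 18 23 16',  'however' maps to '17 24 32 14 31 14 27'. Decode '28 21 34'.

sly

s is letter #19 and maps to 28: an offset of 9. The number is (letter's place in the alphabet, a=1) + 9.
Undoing it on 28 21 34: 28→(28−9)÷1=19=s, 21→(21−9)÷1=12=l, 34→(34−9)÷1=25=y.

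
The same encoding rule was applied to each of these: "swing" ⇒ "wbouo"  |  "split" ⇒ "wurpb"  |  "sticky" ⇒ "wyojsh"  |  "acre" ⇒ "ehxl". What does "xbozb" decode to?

In swing: s→w is +4, w→b is +5, i→o is +6, n→u is +7 — the shift increases by 1 each position. The shift increases by 1 at each position, starting from +4: 4, 5, 6, ….
Reversing it on xbozb: x−4=t, b−5=w, o−6=i, z−7=s, b−8=t.

twist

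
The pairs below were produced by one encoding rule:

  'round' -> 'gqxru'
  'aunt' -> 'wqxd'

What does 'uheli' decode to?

Read the word backwards and shift each letter +3.
Undoing it on uheli: shift back: u−3=r, h−3=e, e−3=b, l−3=i, i−3=f → rebif; then reverse → fiber.

fiber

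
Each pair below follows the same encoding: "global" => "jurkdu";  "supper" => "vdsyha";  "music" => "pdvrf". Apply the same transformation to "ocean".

rlhjq

Shifts by position in global: pos 0: g→j (+3), pos 1: l→u (+9), pos 2: o→r (+3), pos 3: b→k (+9) — repeating every 2. It's a Vigenère-style cipher with numeric key [3,9]: position i shifts by key[i mod 2].
For ocean: o+3=r, c+9=l, e+3=h, a+9=j, n+3=q.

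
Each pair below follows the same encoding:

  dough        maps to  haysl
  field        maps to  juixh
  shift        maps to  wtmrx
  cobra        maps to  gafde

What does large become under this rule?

Shifts by position in dough: pos 0: d→h (+4), pos 1: o→a (+12), pos 2: u→y (+4), pos 3: g→s (+12) — repeating every 2. A repeating key of period 2 is used — shifts +4, +12 over and over.
For large: l+4=p, a+12=m, r+4=v, g+12=s, e+4=i.

pmvsi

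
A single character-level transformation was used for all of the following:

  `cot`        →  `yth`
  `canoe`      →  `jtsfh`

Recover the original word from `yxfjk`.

Two steps: reverse the string, then apply a Caesar shift of +5.
Undoing it on yxfjk: shift back: y−5=t, x−5=s, f−5=a, j−5=e, k−5=f → tsaef; then reverse → feast.

feast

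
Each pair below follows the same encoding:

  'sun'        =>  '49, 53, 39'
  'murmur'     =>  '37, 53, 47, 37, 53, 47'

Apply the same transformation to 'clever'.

s(#19)→49 and u(#21)→53: differences scale by 2, so n = 2·pos + 11. The formula is n = 2×(alphabet index, a=1) + 11.
On clever: c=3→17, l=12→35, e=5→21, v=22→55, e=5→21, r=18→47.

17, 35, 21, 55, 21, 47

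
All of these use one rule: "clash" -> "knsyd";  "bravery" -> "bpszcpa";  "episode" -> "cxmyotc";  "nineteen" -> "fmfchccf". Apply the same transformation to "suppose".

c(2)→k(10) and l(11)→n(13) fit y≡9x+18 (mod 26); the inverse of 9 mod 26 is 3. Each letter's alphabet position (a=0..z=25) is mapped through 9·x+18 mod 26 — an affine cipher.
Applying it to suppose: s(18)→9·18+18≡24=y; u(20)→9·20+18≡16=q; p(15)→9·15+18≡23=x; p(15)→9·15+18≡23=x; o(14)→9·14+18≡14=o; s(18)→9·18+18≡24=y; e(4)→9·4+18≡2=c (all mod 26).

yqxxoyc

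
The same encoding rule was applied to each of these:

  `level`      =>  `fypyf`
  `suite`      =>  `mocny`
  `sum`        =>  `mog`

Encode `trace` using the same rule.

Compare letters: l→f is +20, e→y is +20, v→p is +20 — a constant shift. Every letter moves 20 places later in the alphabet, wrapping around z→a.
Applying it to trace: t+20=n, r+20=l, a+20=u, c+20=w, e+20=y.

nluwy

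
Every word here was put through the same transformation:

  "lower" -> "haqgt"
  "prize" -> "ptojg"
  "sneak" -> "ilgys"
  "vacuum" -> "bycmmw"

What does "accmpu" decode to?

occupy

l(11)→h(7) and o(14)→a(0) fit y≡15x+24 (mod 26); the inverse of 15 mod 26 is 7. Treating letters as 0–25, the rule is x ↦ 15x + 24 (mod 26).
Decoding accmpu: a(0)→7·(0−24)≡14=o; c(2)→7·(2−24)≡2=c; c(2)→7·(2−24)≡2=c; m(12)→7·(12−24)≡20=u; p(15)→7·(15−24)≡15=p; u(20)→7·(20−24)≡24=y (all mod 26).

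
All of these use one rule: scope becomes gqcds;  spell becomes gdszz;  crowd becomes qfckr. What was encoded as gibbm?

Compare letters: s→g is +14, c→q is +14, o→c is +14 — a constant shift. It's a constant shift of +14 (ROT14).
Decoding gibbm: g−14=s, i−14=u, b−14=n, b−14=n, m−14=y.

sunny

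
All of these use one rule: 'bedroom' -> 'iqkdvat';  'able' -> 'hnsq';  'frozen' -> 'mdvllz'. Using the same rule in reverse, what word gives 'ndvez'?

Shifts by position in bedroom: pos 0: b→i (+7), pos 1: e→q (+12), pos 2: d→k (+7), pos 3: r→d (+12) — repeating every 2. The shifts repeat in a cycle of length 2: positions 0,1,… shift by +7, +12, then the pattern repeats.
Reversing it on ndvez: n−7=g, d−12=r, v−7=o, e−12=s, z−7=s.

gross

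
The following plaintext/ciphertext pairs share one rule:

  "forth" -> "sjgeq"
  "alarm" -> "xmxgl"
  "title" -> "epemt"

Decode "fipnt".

f(5)→s(18) and o(14)→j(9) fit y≡25x+23 (mod 26); the inverse of 25 mod 26 is 25. Treating letters as 0–25, the rule is x ↦ 25x + 23 (mod 26).
Decoding fipnt: f(5)→25·(5−23)≡18=s; i(8)→25·(8−23)≡15=p; p(15)→25·(15−23)≡8=i; n(13)→25·(13−23)≡10=k; t(19)→25·(19−23)≡4=e (all mod 26).

spike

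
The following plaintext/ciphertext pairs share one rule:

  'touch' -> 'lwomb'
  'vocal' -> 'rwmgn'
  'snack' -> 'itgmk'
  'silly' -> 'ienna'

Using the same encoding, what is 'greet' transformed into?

t(19)→l(11) and o(14)→w(22) fit y≡3x+6 (mod 26); the inverse of 3 mod 26 is 9. Treating letters as 0–25, the rule is x ↦ 3x + 6 (mod 26).
For greet: g(6)→3·6+6≡24=y; r(17)→3·17+6≡5=f; e(4)→3·4+6≡18=s; e(4)→3·4+6≡18=s; t(19)→3·19+6≡11=l (all mod 26).

yfssl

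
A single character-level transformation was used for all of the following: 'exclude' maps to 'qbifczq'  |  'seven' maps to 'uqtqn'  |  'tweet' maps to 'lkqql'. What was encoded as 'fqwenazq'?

e(4)→q(16) and x(23)→b(1) fit y≡17x+0 (mod 26); the inverse of 17 mod 26 is 23. Each letter's alphabet position (a=0..z=25) is mapped through 17·x+0 mod 26 — an affine cipher.
Undoing it on fqwenazq: f(5)→23·(5−0)≡11=l; q(16)→23·(16−0)≡4=e; w(22)→23·(22−0)≡12=m; e(4)→23·(4−0)≡14=o; n(13)→23·(13−0)≡13=n; a(0)→23·(0−0)≡0=a; z(25)→23·(25−0)≡3=d; q(16)→23·(16−0)≡4=e (all mod 26).

lemonade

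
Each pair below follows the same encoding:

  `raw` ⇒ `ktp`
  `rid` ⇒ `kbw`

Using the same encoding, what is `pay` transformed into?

Compare letters: r→k is +19, a→t is +19, w→p is +19 — a constant shift. This is a Caesar cipher with shift 19.
For pay: p+19=i, a+19=t, y+19=r.

itr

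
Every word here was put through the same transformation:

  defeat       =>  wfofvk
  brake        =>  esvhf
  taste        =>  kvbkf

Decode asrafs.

d(3)→w(22) and e(4)→f(5) fit y≡9x+21 (mod 26); the inverse of 9 mod 26 is 3. Each letter's alphabet position (a=0..z=25) is mapped through 9·x+21 mod 26 — an affine cipher.
Reversing it on asrafs: a(0)→3·(0−21)≡15=p; s(18)→3·(18−21)≡17=r; r(17)→3·(17−21)≡14=o; a(0)→3·(0−21)≡15=p; f(5)→3·(5−21)≡4=e; s(18)→3·(18−21)≡17=r (all mod 26).

proper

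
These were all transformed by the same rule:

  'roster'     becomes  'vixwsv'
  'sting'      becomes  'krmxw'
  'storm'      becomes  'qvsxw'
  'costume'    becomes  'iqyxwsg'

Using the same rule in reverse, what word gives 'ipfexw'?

The output letters match the input read backwards, each shifted +4: roster reversed is retsor. The word is reversed, then every letter is shifted forward by 4.
Undoing it on ipfexw: shift back: i−4=e, p−4=l, f−4=b, e−4=a, x−4=t, w−4=s → elbats; then reverse → stable.

stable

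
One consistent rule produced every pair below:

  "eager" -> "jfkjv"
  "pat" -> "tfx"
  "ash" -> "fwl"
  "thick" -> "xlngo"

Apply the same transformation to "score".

wgtvj

The shift depends on letter class: consonant g→k is +4, but vowel e→j is +5. The rule splits by letter class: vowels +5, consonants +4.
On score: s(cons)+4=w, c(cons)+4=g, o(vowel)+5=t, r(cons)+4=v, e(vowel)+5=j.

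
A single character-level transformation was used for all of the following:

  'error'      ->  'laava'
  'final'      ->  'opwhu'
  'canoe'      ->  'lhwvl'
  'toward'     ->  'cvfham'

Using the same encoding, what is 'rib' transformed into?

The shift depends on letter class: consonant r→a is +9, but vowel e→l is +7. Two shifts are in play — +7 for a/e/i/o/u, +9 for every other letter.
Applying it to rib: r(cons)+9=a, i(vowel)+7=p, b(cons)+9=k.

apk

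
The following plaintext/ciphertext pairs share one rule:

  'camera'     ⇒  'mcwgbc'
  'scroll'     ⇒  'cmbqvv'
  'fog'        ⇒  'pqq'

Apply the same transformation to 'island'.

kcvcxn

The shift depends on letter class: consonant c→m is +10, but vowel a→c is +2. The rule splits by letter class: vowels +2, consonants +10.
For island: i(vowel)+2=k, s(cons)+10=c, l(cons)+10=v, a(vowel)+2=c, n(cons)+10=x, d(cons)+10=n.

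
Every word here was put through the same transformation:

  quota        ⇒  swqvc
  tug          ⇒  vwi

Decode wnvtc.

Compare letters: q→s is +2, u→w is +2, o→q is +2 — a constant shift. Each letter is shifted forward by 2 in the alphabet (a Caesar shift of +2).
Reversing it on wnvtc: w−2=u, n−2=l, v−2=t, t−2=r, c−2=a.

ultra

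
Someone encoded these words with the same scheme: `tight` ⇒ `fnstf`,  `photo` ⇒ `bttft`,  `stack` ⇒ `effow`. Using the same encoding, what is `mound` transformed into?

ytzzp

The shift depends on letter class: consonant t→f is +12, but vowel i→n is +5. Vowels shift forward by 5 and consonants shift forward by 12.
For mound: m(cons)+12=y, o(vowel)+5=t, u(vowel)+5=z, n(cons)+12=z, d(cons)+12=p.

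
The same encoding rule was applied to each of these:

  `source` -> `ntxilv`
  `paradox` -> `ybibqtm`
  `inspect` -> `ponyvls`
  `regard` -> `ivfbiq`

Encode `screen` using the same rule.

nlivvo

s(18)→n(13) and o(14)→t(19) fit y≡5x+1 (mod 26); the inverse of 5 mod 26 is 21. Treating letters as 0–25, the rule is x ↦ 5x + 1 (mod 26).
For screen: s(18)→5·18+1≡13=n; c(2)→5·2+1≡11=l; r(17)→5·17+1≡8=i; e(4)→5·4+1≡21=v; e(4)→5·4+1≡21=v; n(13)→5·13+1≡14=o (all mod 26).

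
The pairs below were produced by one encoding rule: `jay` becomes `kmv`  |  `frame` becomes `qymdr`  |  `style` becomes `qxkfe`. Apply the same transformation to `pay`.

The output letters match the input read backwards, each shifted +12: jay reversed is yaj. The word is reversed, then every letter is shifted forward by 12.
For pay: reverse → yap; then shift: y+12=k, a+12=m, p+12=b.

kmb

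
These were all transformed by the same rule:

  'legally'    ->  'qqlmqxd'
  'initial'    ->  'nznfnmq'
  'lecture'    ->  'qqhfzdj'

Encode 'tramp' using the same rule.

It's a Vigenère-style cipher with numeric key [5,12]: position i shifts by key[i mod 2].
Applying it to tramp: t+5=y, r+12=d, a+5=f, m+12=y, p+5=u.

ydfyu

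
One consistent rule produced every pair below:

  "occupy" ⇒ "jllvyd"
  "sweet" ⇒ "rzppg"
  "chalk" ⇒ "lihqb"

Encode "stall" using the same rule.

o(14)→j(9) and c(2)→l(11) fit y≡15x+7 (mod 26); the inverse of 15 mod 26 is 7. This is an affine cipher: with a=0,…,z=25, each position x becomes (15x+7) mod 26.
For stall: s(18)→15·18+7≡17=r; t(19)→15·19+7≡6=g; a(0)→15·0+7≡7=h; l(11)→15·11+7≡16=q; l(11)→15·11+7≡16=q (all mod 26).

rghqq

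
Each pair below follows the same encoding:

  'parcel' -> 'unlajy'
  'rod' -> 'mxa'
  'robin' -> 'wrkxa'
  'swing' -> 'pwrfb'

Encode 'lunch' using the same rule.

qlwdu

The output letters match the input read backwards, each shifted +9: parcel reversed is lecrap. The word is reversed, then every letter is shifted forward by 9.
For lunch: reverse → hcnul; then shift: h+9=q, c+9=l, n+9=w, u+9=d, l+9=u.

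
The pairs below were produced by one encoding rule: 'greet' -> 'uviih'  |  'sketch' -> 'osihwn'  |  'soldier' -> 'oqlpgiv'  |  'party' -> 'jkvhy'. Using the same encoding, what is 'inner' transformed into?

gxxiv

This is an affine cipher: with a=0,…,z=25, each position x becomes (19x+10) mod 26.
For inner: i(8)→19·8+10≡6=g; n(13)→19·13+10≡23=x; n(13)→19·13+10≡23=x; e(4)→19·4+10≡8=i; r(17)→19·17+10≡21=v (all mod 26).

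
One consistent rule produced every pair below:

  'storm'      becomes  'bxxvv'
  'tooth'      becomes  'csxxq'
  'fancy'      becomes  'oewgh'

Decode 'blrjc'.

Shifts by position in storm: pos 0: s→b (+9), pos 1: t→x (+4), pos 2: o→x (+9), pos 3: r→v (+4) — repeating every 2. A repeating key of period 2 is used — shifts +9, +4 over and over.
Reversing it on blrjc: b−9=s, l−4=h, r−9=i, j−4=f, c−9=t.

shift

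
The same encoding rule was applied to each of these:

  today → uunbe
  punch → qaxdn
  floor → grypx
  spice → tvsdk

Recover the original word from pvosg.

Shifts by position in today: pos 0: t→u (+1), pos 1: o→u (+6), pos 2: d→n (+10), pos 3: a→b (+1), pos 4: y→e (+6) — repeating every 3. It's a Vigenère-style cipher with numeric key [1,6,10]: position i shifts by key[i mod 3].
Undoing it on pvosg: p−1=o, v−6=p, o−10=e, s−1=r, g−6=a.

opera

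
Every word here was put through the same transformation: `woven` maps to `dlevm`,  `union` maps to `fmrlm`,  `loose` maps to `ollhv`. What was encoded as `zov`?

ale

Each letter is replaced by its mirror in the alphabet: a↔z, b↔y, c↔x, and so on (the Atbash cipher).
Decoding zov: z↔a, o↔l, v↔e.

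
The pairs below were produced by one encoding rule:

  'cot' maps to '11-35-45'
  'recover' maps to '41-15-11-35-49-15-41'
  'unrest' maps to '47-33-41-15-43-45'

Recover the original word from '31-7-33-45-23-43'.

mantis

c(#3)→11 and o(#15)→35: differences scale by 2, so n = 2·pos + 5. Each letter becomes 2×(its alphabet position, a=1..z=26) + 5.
Decoding 31-7-33-45-23-43: 31→(31−5)÷2=13=m, 7→(7−5)÷2=1=a, 33→(33−5)÷2=14=n, 45→(45−5)÷2=20=t, 23→(23−5)÷2=9=i, 43→(43−5)÷2=19=s.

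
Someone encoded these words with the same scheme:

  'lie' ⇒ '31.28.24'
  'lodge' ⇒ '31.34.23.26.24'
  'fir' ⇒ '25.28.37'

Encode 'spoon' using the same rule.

38.35.34.34.33

The number is (letter's place in the alphabet, a=1) + 19.
On spoon: s=19→38, p=16→35, o=15→34, o=15→34, n=14→33.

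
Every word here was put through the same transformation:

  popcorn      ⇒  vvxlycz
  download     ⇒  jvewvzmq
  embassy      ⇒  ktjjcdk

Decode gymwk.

arena

In popcorn: p→v is +6, o→v is +7, p→x is +8, c→l is +9 — the shift increases by 1 each position. The shift increases by 1 at each position, starting from +6: 6, 7, 8, ….
Undoing it on gymwk: g−6=a, y−7=r, m−8=e, w−9=n, k−10=a.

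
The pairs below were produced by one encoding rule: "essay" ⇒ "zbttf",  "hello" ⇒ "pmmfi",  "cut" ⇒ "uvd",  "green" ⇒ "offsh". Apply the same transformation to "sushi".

The output letters match the input read backwards, each shifted +1: essay reversed is yasse. Read the word backwards and shift each letter +1.
For sushi: reverse → ihsus; then shift: i+1=j, h+1=i, s+1=t, u+1=v, s+1=t.

jitvt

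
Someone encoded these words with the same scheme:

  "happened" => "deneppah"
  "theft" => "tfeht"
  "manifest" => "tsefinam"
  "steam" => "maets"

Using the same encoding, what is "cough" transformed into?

hguoc

The output letters match the input read backwards: happened reversed is deneppah. The word is simply reversed.
Applying it to cough: reverse → hguoc.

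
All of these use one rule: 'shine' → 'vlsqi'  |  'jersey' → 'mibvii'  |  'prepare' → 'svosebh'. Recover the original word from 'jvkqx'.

Shifts by position in shine: pos 0: s→v (+3), pos 1: h→l (+4), pos 2: i→s (+10), pos 3: n→q (+3), pos 4: e→i (+4) — repeating every 3. The shifts repeat in a cycle of length 3: positions 0,1,… shift by +3, +4, +10, then the pattern repeats.
Undoing it on jvkqx: j−3=g, v−4=r, k−10=a, q−3=n, x−4=t.

grant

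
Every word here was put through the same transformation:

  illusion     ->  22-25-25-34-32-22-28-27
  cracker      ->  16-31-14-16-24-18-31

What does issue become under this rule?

i is letter #9 and maps to 22: an offset of 13. Each letter is replaced by its alphabet position (a=1..z=26) + 13.
For issue: i=9→22, s=19→32, s=19→32, u=21→34, e=5→18.

22-32-32-34-18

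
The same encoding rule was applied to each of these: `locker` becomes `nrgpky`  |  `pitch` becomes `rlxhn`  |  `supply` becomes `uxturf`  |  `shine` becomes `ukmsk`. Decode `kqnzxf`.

injury

Each letter shifts forward by (position + 2), i.e. 2, 3, 4, … — the shift grows by one for each successive letter.
Decoding kqnzxf: k−2=i, q−3=n, n−4=j, z−5=u, x−6=r, f−7=y.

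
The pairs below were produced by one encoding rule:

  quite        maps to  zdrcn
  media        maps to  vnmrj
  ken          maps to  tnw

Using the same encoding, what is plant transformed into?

yujwc

Compare letters: q→z is +9, u→d is +9, i→r is +9 — a constant shift. This is a Caesar cipher with shift 9.
Applying it to plant: p+9=y, l+9=u, a+9=j, n+9=w, t+9=c.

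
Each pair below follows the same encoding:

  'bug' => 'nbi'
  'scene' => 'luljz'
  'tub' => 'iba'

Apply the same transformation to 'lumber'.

The output letters match the input read backwards, each shifted +7: bug reversed is gub. The word is reversed, then every letter is shifted forward by 7.
For lumber: reverse → rebmul; then shift: r+7=y, e+7=l, b+7=i, m+7=t, u+7=b, l+7=s.

ylitbs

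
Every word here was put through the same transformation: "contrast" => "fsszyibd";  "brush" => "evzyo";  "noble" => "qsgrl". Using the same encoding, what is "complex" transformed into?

fsrvsmg

Each letter shifts forward by (position + 3), i.e. 3, 4, 5, … — the shift grows by one for each successive letter.
For complex: c+3=f, o+4=s, m+5=r, p+6=v, l+7=s, e+8=m, x+9=g.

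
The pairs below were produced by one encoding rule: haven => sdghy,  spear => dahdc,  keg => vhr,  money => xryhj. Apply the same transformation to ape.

The rule splits by letter class: vowels +3, consonants +11.
Applying it to ape: a(vowel)+3=d, p(cons)+11=a, e(vowel)+3=h.

dah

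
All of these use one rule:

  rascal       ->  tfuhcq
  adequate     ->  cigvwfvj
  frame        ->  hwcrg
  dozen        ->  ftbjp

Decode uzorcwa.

summary

It's a Vigenère-style cipher with numeric key [2,5]: position i shifts by key[i mod 2].
Reversing it on uzorcwa: u−2=s, z−5=u, o−2=m, r−5=m, c−2=a, w−5=r, a−2=y.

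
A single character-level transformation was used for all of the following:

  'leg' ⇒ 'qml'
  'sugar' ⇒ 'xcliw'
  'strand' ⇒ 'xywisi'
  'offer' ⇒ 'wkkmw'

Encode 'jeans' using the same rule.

The shift depends on letter class: consonant l→q is +5, but vowel e→m is +8. Two shifts are in play — +8 for a/e/i/o/u, +5 for every other letter.
For jeans: j(cons)+5=o, e(vowel)+8=m, a(vowel)+8=i, n(cons)+5=s, s(cons)+5=x.

omisx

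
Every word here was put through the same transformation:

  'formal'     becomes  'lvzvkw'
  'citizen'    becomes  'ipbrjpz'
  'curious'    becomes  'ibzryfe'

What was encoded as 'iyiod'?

In formal: f→l is +6, o→v is +7, r→z is +8, m→v is +9 — the shift increases by 1 each position. The shift increases by 1 at each position, starting from +6: 6, 7, 8, ….
Decoding iyiod: i−6=c, y−7=r, i−8=a, o−9=f, d−10=t.

craft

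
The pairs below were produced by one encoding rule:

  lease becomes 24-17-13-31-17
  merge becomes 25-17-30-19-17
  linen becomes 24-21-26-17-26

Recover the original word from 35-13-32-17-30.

l is letter #12 and maps to 24: an offset of 12. Each letter is replaced by its alphabet position (a=1..z=26) + 12.
Reversing it on 35-13-32-17-30: 35→(35−12)÷1=23=w, 13→(13−12)÷1=1=a, 32→(32−12)÷1=20=t, 17→(17−12)÷1=5=e, 30→(30−12)÷1=18=r.

water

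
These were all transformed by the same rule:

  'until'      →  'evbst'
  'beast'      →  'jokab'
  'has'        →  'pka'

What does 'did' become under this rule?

lsl

Two shifts are in play — +10 for a/e/i/o/u, +8 for every other letter.
Applying it to did: d(cons)+8=l, i(vowel)+10=s, d(cons)+8=l.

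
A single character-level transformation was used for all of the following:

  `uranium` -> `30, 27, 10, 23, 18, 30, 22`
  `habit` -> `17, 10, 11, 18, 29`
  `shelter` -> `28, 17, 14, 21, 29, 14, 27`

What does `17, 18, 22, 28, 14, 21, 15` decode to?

himself

Each letter is replaced by its alphabet position (a=1..z=26) + 9.
Reversing it on 17, 18, 22, 28, 14, 21, 15: 17→(17−9)÷1=8=h, 18→(18−9)÷1=9=i, 22→(22−9)÷1=13=m, 28→(28−9)÷1=19=s, 14→(14−9)÷1=5=e, 21→(21−9)÷1=12=l, 15→(15−9)÷1=6=f.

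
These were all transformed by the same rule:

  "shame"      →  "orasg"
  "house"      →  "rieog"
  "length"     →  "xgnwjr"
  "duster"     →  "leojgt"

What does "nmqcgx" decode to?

nickel

Each letter's alphabet position (a=0..z=25) is mapped through 21·x+0 mod 26 — an affine cipher.
Undoing it on nmqcgx: n(13)→5·(13−0)≡13=n; m(12)→5·(12−0)≡8=i; q(16)→5·(16−0)≡2=c; c(2)→5·(2−0)≡10=k; g(6)→5·(6−0)≡4=e; x(23)→5·(23−0)≡11=l (all mod 26).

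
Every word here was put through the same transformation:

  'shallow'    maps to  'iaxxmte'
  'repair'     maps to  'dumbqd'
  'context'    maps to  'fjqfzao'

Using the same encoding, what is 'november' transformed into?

The output letters match the input read backwards, each shifted +12: shallow reversed is wollahs. Read the word backwards and shift each letter +12.
For november: reverse → rebmevon; then shift: r+12=d, e+12=q, b+12=n, m+12=y, e+12=q, v+12=h, o+12=a, n+12=z.

dqnyqhaz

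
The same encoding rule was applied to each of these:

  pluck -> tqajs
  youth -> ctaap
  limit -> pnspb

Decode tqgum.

plane

In pluck: p→t is +4, l→q is +5, u→a is +6, c→j is +7 — the shift increases by 1 each position. Letter i (0-indexed) is shifted by i+4, so successive shifts are 4, 5, 6, ….
Decoding tqgum: t−4=p, q−5=l, g−6=a, u−7=n, m−8=e.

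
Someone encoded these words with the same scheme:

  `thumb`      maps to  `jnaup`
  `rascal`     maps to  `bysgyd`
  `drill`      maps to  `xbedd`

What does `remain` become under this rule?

t(19)→j(9) and h(7)→n(13) fit y≡17x+24 (mod 26); the inverse of 17 mod 26 is 23. Treating letters as 0–25, the rule is x ↦ 17x + 24 (mod 26).
For remain: r(17)→17·17+24≡1=b; e(4)→17·4+24≡14=o; m(12)→17·12+24≡20=u; a(0)→17·0+24≡24=y; i(8)→17·8+24≡4=e; n(13)→17·13+24≡11=l (all mod 26).

bouyel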